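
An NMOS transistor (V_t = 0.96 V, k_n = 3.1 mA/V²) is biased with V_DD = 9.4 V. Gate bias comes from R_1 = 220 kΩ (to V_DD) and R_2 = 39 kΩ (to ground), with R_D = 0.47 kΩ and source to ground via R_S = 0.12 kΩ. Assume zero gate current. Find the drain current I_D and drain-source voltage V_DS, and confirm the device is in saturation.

I_D ≈ 0.28 mA, V_DS ≈ 9.2 V

V_G = V_DD·R_2/(R_1+R_2) = 9.4×39/259 = 1.42 V.
Assume saturation: I_D = (k_n/2)(V_GS − V_t)² with V_GS = V_G − I_D·R_S = 1.42 − 0.12·I_D.
Substituting gives 0.0223·I_D² − 1.17·I_D + 0.322 = 0, with roots I_D = 0.276 or 52.1 mA.
The root I_D = 52.1 mA gives V_GS = -4.84 V ≤ V_t, so take I_D = 0.276 mA.
Then V_GS = 1.38 V and V_DS = V_DD − I_D(R_D+R_S) = 9.4 − 0.276×0.59 = 9.24 V.
Saturation requires V_DS ≥ V_GS − V_t = 0.422 V; 9.24 ≥ 0.422 ✓.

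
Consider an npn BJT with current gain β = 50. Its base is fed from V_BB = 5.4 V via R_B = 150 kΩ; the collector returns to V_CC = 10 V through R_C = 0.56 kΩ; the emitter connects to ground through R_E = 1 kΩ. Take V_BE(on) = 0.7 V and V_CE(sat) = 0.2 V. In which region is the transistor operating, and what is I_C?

Assume active. Base-emitter loop: I_B = (V_BB − V_BE)/(R_B + (β+1)R_E) = (5.4 − 0.7)/(150 + 51×1) = 0.0234 mA.
I_C = β·I_B = 50×0.0234 = 1.17 mA.
V_CE = V_CC − I_C·R_C − I_E·R_E = 10 − 1.17×0.56 − 1.19×1 = 8.15 V > V_CE(sat), so the active-region assumption holds.

active; I_C ≈ 1.2 mA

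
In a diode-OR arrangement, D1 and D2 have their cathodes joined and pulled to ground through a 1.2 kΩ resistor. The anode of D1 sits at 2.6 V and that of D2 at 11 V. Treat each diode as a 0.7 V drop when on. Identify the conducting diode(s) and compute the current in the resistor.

Assume both conduct. Then node N would need to be at both 2.6−0.7 = 1.9 V and 11−0.7 = 10.3 V, which is impossible.
Assume only D2 conducts: V_N = 11 − 0.7 = 10.3 V, so I_R = 10.3/1.2 = 8.58 mA.
Check D1: its anode-to-cathode voltage is 2.6 − 10.3 = -7.7 V < 0.7 V, so it is off. The assumption is consistent.

Only D2 conducts; I_R ≈ 8.6 mA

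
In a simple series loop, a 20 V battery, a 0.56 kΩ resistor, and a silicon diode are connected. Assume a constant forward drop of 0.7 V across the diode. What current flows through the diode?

I ≈ 34 mA

KVL around the loop: 20 = V_D + I·R = 0.7 + I × 0.56 kΩ.
So I = (20 − 0.7) / 0.56 kΩ = 19.3 / 0.56 = 34.5 mA.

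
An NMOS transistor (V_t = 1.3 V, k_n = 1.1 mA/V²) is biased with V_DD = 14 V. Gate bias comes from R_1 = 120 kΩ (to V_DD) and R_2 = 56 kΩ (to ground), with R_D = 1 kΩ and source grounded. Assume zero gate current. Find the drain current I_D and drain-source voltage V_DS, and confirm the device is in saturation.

V_G = V_DD·R_2/(R_1+R_2) = 14×56/176 = 4.45 V. With the source grounded, V_GS = V_G = 4.45 V.
Assume saturation: I_D = (k_n/2)(V_GS − V_t)² = (1.1/2)×(4.45 − 1.3)² = 0.55×3.15² = 5.47 mA.
V_DS = V_DD − I_D·R_D = 14 − 5.47×1 = 8.53 V.
Saturation requires V_DS ≥ V_GS − V_t = 3.15 V; 8.53 ≥ 3.15 ✓.

I_D ≈ 5.5 mA, V_DS ≈ 8.5 V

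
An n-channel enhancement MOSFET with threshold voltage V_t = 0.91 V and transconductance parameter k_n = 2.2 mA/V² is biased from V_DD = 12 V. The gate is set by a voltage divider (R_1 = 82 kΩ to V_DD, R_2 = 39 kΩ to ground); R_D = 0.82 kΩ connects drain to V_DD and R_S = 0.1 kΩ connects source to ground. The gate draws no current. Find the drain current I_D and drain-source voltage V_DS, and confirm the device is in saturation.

V_G = V_DD·R_2/(R_1+R_2) = 12×39/121 = 3.87 V.
Assume saturation: I_D = (k_n/2)(V_GS − V_t)² with V_GS = V_G − I_D·R_S = 3.87 − 0.1·I_D.
Substituting gives 0.011·I_D² − 1.65·I_D + 9.62 = 0, with roots I_D = 6.08 or 144 mA.
The root I_D = 144 mA gives V_GS = -10.5 V ≤ V_t, so take I_D = 6.08 mA.
Then V_GS = 3.26 V and V_DS = V_DD − I_D(R_D+R_S) = 12 − 6.08×0.92 = 6.41 V.
Saturation requires V_DS ≥ V_GS − V_t = 2.35 V; 6.41 ≥ 2.35 ✓.

I_D ≈ 6.1 mA, V_DS ≈ 6.4 V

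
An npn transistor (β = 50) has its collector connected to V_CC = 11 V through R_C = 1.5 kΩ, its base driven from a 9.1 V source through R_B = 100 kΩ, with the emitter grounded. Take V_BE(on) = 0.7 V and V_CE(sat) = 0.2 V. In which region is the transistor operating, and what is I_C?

Assume active. Base-emitter loop: I_B = (V_BB − V_BE)/R_B = (9.1 − 0.7)/100 = 0.084 mA.
I_C = β·I_B = 50×0.084 = 4.2 mA.
V_CE = V_CC − I_C·R_C = 11 − 4.2×1.5 = 4.7 V > V_CE(sat), so the active-region assumption holds.

active; I_C ≈ 4.2 mA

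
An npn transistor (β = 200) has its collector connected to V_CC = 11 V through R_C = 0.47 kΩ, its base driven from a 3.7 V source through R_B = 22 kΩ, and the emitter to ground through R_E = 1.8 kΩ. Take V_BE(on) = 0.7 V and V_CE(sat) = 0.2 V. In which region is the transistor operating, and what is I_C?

active; I_C ≈ 1.6 mA

Assume active. Base-emitter loop: I_B = (V_BB − V_BE)/(R_B + (β+1)R_E) = (3.7 − 0.7)/(22 + 201×1.8) = 0.00782 mA.
I_C = β·I_B = 200×0.00782 = 1.56 mA.
V_CE = V_CC − I_C·R_C − I_E·R_E = 11 − 1.56×0.47 − 1.57×1.8 = 7.44 V > V_CE(sat), so the active-region assumption holds.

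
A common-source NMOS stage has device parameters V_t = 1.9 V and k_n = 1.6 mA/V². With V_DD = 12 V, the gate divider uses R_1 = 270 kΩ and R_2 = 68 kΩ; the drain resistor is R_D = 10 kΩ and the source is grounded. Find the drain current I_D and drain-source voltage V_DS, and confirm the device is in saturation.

I_D ≈ 0.21 mA, V_DS ≈ 9.9 V

V_G = V_DD·R_2/(R_1+R_2) = 12×68/338 = 2.41 V. With the source grounded, V_GS = V_G = 2.41 V.
Assume saturation: I_D = (k_n/2)(V_GS − V_t)² = (1.6/2)×(2.41 − 1.9)² = 0.8×0.514² = 0.212 mA.
V_DS = V_DD − I_D·R_D = 12 − 0.212×10 = 9.88 V.
Saturation requires V_DS ≥ V_GS − V_t = 0.514 V; 9.88 ≥ 0.514 ✓.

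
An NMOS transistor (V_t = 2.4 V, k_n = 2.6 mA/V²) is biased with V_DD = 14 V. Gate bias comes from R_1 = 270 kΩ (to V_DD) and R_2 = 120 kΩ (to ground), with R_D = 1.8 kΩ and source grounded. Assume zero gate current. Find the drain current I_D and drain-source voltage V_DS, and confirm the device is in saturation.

V_G = V_DD·R_2/(R_1+R_2) = 14×120/390 = 4.31 V. With the source grounded, V_GS = V_G = 4.31 V.
Assume saturation: I_D = (k_n/2)(V_GS − V_t)² = (2.6/2)×(4.31 − 2.4)² = 1.3×1.91² = 4.73 mA.
V_DS = V_DD − I_D·R_D = 14 − 4.73×1.8 = 5.48 V.
Saturation requires V_DS ≥ V_GS − V_t = 1.91 V; 5.48 ≥ 1.91 ✓.

I_D ≈ 4.7 mA, V_DS ≈ 5.5 V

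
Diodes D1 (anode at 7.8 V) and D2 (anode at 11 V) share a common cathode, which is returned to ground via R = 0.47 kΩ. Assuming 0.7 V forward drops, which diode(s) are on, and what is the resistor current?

Assume both conduct. Then node N would need to be at both 7.8−0.7 = 7.1 V and 11−0.7 = 10.3 V, which is impossible.
Assume only D2 conducts: V_N = 11 − 0.7 = 10.3 V, so I_R = 10.3/0.47 = 21.9 mA.
Check D1: its anode-to-cathode voltage is 7.8 − 10.3 = -2.5 V < 0.7 V, so it is off. The assumption is consistent.

Only D2 conducts; I_R ≈ 22 mA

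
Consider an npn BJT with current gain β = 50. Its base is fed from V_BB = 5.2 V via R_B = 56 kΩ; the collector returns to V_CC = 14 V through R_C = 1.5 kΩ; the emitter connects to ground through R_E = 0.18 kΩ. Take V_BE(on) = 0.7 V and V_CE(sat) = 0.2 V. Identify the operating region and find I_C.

active; I_C ≈ 3.5 mA

Assume active. Base-emitter loop: I_B = (V_BB − V_BE)/(R_B + (β+1)R_E) = (5.2 − 0.7)/(56 + 51×0.18) = 0.069 mA.
I_C = β·I_B = 50×0.069 = 3.45 mA.
V_CE = V_CC − I_C·R_C − I_E·R_E = 14 − 3.45×1.5 − 3.52×0.18 = 8.19 V > V_CE(sat), so the active-region assumption holds.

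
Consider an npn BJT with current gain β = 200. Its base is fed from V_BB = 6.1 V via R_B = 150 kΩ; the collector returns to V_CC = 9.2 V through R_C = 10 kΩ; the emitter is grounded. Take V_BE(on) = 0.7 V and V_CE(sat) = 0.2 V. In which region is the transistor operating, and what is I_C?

saturation; I_C ≈ 0.9 mA

Assume active: I_B = (6.1 − 0.7)/150 = 0.036 mA, giving I_C = β·I_B = 7.2 mA.
But then V_CE = 9.2 − 7.2×10 = -62.8 V < V_CE(sat) = 0.2 V — impossible in the active region.
So the transistor is saturated. With V_CE = 0.2 V, I_C = (V_CC − 0.2)/R_C = 9/10 = 0.9 mA.
Check: β·I_B = 7.2 mA > I_C = 0.9 mA, confirming saturation.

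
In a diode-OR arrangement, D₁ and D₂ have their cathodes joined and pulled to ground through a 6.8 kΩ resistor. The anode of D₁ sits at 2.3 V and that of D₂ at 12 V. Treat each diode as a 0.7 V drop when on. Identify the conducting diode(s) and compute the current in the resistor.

Assume both conduct. Then node N would need to be at both 2.3−0.7 = 1.6 V and 12−0.7 = 11.3 V, which is impossible.
Assume only D₂ conducts: V_N = 12 − 0.7 = 11.3 V, so I_R = 11.3/6.8 = 1.66 mA.
Check D₁: its anode-to-cathode voltage is 2.3 − 11.3 = -9 V < 0.7 V, so it is off. The assumption is consistent.

Only D₂ conducts; I_R ≈ 1.7 mA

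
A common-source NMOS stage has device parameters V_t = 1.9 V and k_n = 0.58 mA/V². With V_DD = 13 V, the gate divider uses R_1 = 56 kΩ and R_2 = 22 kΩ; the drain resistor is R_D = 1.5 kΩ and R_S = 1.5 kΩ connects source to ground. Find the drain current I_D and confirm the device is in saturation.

I_D ≈ 0.4 mA

V_G = V_DD·R_2/(R_1+R_2) = 13×22/78 = 3.67 V.
Assume saturation: I_D = (k_n/2)(V_GS − V_t)² with V_GS = V_G − I_D·R_S = 3.67 − 1.5·I_D.
Substituting gives 0.652·I_D² − 2.54·I_D + 0.905 = 0, with roots I_D = 0.397 or 3.49 mA.
The root I_D = 3.49 mA gives V_GS = -1.57 V ≤ V_t, so take I_D = 0.397 mA.
Then V_GS = 3.07 V and V_DS = V_DD − I_D(R_D+R_S) = 13 − 0.397×3 = 11.8 V.
Saturation requires V_DS ≥ V_GS − V_t = 1.17 V; 11.8 ≥ 1.17 ✓.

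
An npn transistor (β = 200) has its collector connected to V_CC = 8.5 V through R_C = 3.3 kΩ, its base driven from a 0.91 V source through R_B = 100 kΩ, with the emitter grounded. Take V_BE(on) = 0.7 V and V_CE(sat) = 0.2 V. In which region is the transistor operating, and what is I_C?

active; I_C ≈ 0.42 mA

Assume active. Base-emitter loop: I_B = (V_BB − V_BE)/R_B = (0.91 − 0.7)/100 = 0.0021 mA.
I_C = β·I_B = 200×0.0021 = 0.42 mA.
V_CE = V_CC − I_C·R_C = 8.5 − 0.42×3.3 = 7.11 V > V_CE(sat), so the active-region assumption holds.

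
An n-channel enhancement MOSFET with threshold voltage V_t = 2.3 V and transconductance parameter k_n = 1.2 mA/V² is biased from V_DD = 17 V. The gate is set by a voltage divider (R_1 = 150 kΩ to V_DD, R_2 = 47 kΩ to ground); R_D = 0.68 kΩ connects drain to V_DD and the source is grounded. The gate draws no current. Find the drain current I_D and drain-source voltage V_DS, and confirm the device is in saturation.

I_D ≈ 1.8 mA, V_DS ≈ 16 V

V_G = V_DD·R_2/(R_1+R_2) = 17×47/197 = 4.06 V. With the source grounded, V_GS = V_G = 4.06 V.
Assume saturation: I_D = (k_n/2)(V_GS − V_t)² = (1.2/2)×(4.06 − 2.3)² = 0.6×1.76² = 1.85 mA.
V_DS = V_DD − I_D·R_D = 17 − 1.85×0.68 = 15.7 V.
Saturation requires V_DS ≥ V_GS − V_t = 1.76 V; 15.7 ≥ 1.76 ✓.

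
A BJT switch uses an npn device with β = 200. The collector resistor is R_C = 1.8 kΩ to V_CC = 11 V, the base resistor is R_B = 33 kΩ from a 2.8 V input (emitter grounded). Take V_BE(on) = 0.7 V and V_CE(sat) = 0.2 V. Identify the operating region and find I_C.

Assume active: I_B = (2.8 − 0.7)/33 = 0.0636 mA, giving I_C = β·I_B = 12.7 mA.
But then V_CE = 11 − 12.7×1.8 = -11.9 V < V_CE(sat) = 0.2 V — impossible in the active region.
So the transistor is saturated. With V_CE = 0.2 V, I_C = (V_CC − 0.2)/R_C = 10.8/1.8 = 6 mA.
Check: β·I_B = 12.7 mA > I_C = 6 mA, confirming saturation.

saturation; I_C ≈ 6 mA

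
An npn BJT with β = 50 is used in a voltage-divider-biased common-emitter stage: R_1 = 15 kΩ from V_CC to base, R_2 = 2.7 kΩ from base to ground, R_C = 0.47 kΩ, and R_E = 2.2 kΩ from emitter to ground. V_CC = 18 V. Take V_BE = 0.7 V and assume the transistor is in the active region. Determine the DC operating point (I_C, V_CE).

Thevenize the base divider: V_Th = V_CC·R_2/(R_1+R_2) = 18×2.7/17.7 = 2.75 V, R_Th = R_1‖R_2 = 2.29 kΩ.
Base-emitter loop: V_Th = I_B·R_Th + V_BE + (β+1)I_B·R_E, so I_B = (2.75 − 0.7) / (2.29 + 51×2.2) = 0.0179 mA.
I_C = β·I_B = 50×0.0179 = 0.893 mA, and I_E = (β+1)I_B = 0.911 mA.
V_CE = V_CC − I_C·R_C − I_E·R_E = 18 − 0.893×0.47 − 0.911×2.2 = 15.6 V.
V_CE = 15.6 V > 0.2 V confirms active-region operation.

I_C ≈ 0.89 mA, V_CE ≈ 16 V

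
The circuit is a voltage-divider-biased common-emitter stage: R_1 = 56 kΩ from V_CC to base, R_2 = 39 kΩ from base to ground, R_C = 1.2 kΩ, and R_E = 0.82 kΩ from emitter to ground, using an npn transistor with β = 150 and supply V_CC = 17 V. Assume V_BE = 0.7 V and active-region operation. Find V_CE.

V_CE ≈ 4 V

Thevenize the base divider: V_Th = V_CC·R_2/(R_1+R_2) = 17×39/95 = 6.98 V, R_Th = R_1‖R_2 = 23 kΩ.
Base-emitter loop: V_Th = I_B·R_Th + V_BE + (β+1)I_B·R_E, so I_B = (6.98 − 0.7) / (23 + 151×0.82) = 0.0428 mA.
I_C = β·I_B = 150×0.0428 = 6.42 mA, and I_E = (β+1)I_B = 6.46 mA.
V_CE = V_CC − I_C·R_C − I_E·R_E = 17 − 6.42×1.2 − 6.46×0.82 = 4.01 V.
V_CE = 4.01 V > 0.2 V confirms active-region operation.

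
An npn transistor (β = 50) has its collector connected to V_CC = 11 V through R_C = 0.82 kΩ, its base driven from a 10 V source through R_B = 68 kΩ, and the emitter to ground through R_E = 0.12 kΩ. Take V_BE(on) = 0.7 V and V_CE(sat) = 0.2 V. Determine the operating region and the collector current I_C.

active; I_C ≈ 6.3 mA

Assume active. Base-emitter loop: I_B = (V_BB − V_BE)/(R_B + (β+1)R_E) = (10 − 0.7)/(68 + 51×0.12) = 0.125 mA.
I_C = β·I_B = 50×0.125 = 6.27 mA.
V_CE = V_CC − I_C·R_C − I_E·R_E = 11 − 6.27×0.82 − 6.4×0.12 = 5.09 V > V_CE(sat), so the active-region assumption holds.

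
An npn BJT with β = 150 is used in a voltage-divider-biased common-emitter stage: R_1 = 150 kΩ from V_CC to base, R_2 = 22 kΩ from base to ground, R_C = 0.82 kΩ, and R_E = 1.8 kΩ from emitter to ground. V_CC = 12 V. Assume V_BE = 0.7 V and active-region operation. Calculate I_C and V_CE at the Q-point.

Thevenize the base divider: V_Th = V_CC·R_2/(R_1+R_2) = 12×22/172 = 1.53 V, R_Th = R_1‖R_2 = 19.2 kΩ.
Base-emitter loop: V_Th = I_B·R_Th + V_BE + (β+1)I_B·R_E, so I_B = (1.53 − 0.7) / (19.2 + 151×1.8) = 0.00287 mA.
I_C = β·I_B = 150×0.00287 = 0.43 mA, and I_E = (β+1)I_B = 0.433 mA.
V_CE = V_CC − I_C·R_C − I_E·R_E = 12 − 0.43×0.82 − 0.433×1.8 = 10.9 V.
V_CE = 10.9 V > 0.2 V confirms active-region operation.

I_C ≈ 0.43 mA, V_CE ≈ 11 V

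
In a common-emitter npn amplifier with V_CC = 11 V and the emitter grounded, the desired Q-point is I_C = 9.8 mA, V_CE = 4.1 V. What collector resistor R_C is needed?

R_C ≈ 0.7 kΩ

Collector loop: V_CC = I_C·R_C + V_CE.
R_C = (V_CC − V_CE)/I_C = (11 − 4.1)/9.8 = 0.704 kΩ.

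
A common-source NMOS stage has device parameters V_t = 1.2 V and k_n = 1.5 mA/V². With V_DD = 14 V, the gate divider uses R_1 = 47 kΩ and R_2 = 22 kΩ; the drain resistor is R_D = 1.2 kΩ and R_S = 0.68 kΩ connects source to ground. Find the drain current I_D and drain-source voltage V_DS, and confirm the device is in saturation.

V_G = V_DD·R_2/(R_1+R_2) = 14×22/69 = 4.46 V.
Assume saturation: I_D = (k_n/2)(V_GS − V_t)² with V_GS = V_G − I_D·R_S = 4.46 − 0.68·I_D.
Substituting gives 0.347·I_D² − 4.33·I_D + 7.99 = 0, with roots I_D = 2.25 or 10.2 mA.
The root I_D = 10.2 mA gives V_GS = -2.49 V ≤ V_t, so take I_D = 2.25 mA.
Then V_GS = 2.93 V and V_DS = V_DD − I_D(R_D+R_S) = 14 − 2.25×1.88 = 9.77 V.
Saturation requires V_DS ≥ V_GS − V_t = 1.73 V; 9.77 ≥ 1.73 ✓.

I_D ≈ 2.3 mA, V_DS ≈ 9.8 V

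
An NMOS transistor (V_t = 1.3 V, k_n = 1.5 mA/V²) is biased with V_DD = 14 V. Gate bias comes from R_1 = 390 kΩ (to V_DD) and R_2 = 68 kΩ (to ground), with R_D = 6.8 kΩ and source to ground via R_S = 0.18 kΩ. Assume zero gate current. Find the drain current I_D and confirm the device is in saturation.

V_G = V_DD·R_2/(R_1+R_2) = 14×68/458 = 2.08 V.
Assume saturation: I_D = (k_n/2)(V_GS − V_t)² with V_GS = V_G − I_D·R_S = 2.08 − 0.18·I_D.
Substituting gives 0.0243·I_D² − 1.21·I_D + 0.455 = 0, with roots I_D = 0.379 or 49.4 mA.
The root I_D = 49.4 mA gives V_GS = -6.82 V ≤ V_t, so take I_D = 0.379 mA.
Then V_GS = 2.01 V and V_DS = V_DD − I_D(R_D+R_S) = 14 − 0.379×6.98 = 11.4 V.
Saturation requires V_DS ≥ V_GS − V_t = 0.71 V; 11.4 ≥ 0.71 ✓.

I_D ≈ 0.38 mA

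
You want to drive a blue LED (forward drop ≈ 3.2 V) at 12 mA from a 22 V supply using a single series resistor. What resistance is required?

R ≈ 1.6 kΩ

The resistor drops V_S − V_D = 22 − 3.2 = 18.8 V at 12 mA.
R = 18.8 V / 12 mA = 1.57 kΩ.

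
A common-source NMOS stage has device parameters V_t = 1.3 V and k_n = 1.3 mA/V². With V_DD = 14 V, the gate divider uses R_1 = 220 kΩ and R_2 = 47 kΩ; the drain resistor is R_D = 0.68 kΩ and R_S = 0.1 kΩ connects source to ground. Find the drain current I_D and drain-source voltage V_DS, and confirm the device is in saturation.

V_G = V_DD·R_2/(R_1+R_2) = 14×47/267 = 2.46 V.
Assume saturation: I_D = (k_n/2)(V_GS − V_t)² with V_GS = V_G − I_D·R_S = 2.46 − 0.1·I_D.
Substituting gives 0.0065·I_D² − 1.15·I_D + 0.881 = 0, with roots I_D = 0.769 or 176 mA.
The root I_D = 176 mA gives V_GS = -15.2 V ≤ V_t, so take I_D = 0.769 mA.
Then V_GS = 2.39 V and V_DS = V_DD − I_D(R_D+R_S) = 14 − 0.769×0.78 = 13.4 V.
Saturation requires V_DS ≥ V_GS − V_t = 1.09 V; 13.4 ≥ 1.09 ✓.

I_D ≈ 0.77 mA, V_DS ≈ 13 V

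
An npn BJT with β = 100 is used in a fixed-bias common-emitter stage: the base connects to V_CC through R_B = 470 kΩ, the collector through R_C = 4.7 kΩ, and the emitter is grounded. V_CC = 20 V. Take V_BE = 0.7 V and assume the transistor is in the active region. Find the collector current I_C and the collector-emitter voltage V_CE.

I_C ≈ 4.1 mA, V_CE ≈ 0.7 V

Base loop: V_CC = I_B·R_B + V_BE, so I_B = (20 − 0.7)/470 kΩ = 0.0411 mA.
In the active region I_C = β·I_B = 100 × 0.0411 = 4.11 mA.
Collector loop: V_CE = V_CC − I_C·R_C = 20 − 4.11×4.7 = 0.7 V.
Since V_CE = 0.7 V > V_CE(sat) ≈ 0.2 V, the transistor is in the active region as assumed.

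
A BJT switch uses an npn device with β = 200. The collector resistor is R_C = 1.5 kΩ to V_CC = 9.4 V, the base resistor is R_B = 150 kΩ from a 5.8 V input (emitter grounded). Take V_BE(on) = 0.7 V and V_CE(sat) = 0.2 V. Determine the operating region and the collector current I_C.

Assume active: I_B = (5.8 − 0.7)/150 = 0.034 mA, giving I_C = β·I_B = 6.8 mA.
But then V_CE = 9.4 − 6.8×1.5 = -0.8 V < V_CE(sat) = 0.2 V — impossible in the active region.
So the transistor is saturated. With V_CE = 0.2 V, I_C = (V_CC − 0.2)/R_C = 9.2/1.5 = 6.13 mA.
Check: β·I_B = 6.8 mA > I_C = 6.13 mA, confirming saturation.

saturation; I_C ≈ 6.1 mA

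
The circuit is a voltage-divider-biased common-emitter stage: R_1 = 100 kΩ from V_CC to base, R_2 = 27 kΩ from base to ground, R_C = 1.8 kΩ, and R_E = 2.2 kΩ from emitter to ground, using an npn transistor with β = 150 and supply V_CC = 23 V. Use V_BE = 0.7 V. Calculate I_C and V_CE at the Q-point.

Thevenize the base divider: V_Th = V_CC·R_2/(R_1+R_2) = 23×27/127 = 4.89 V, R_Th = R_1‖R_2 = 21.3 kΩ.
Base-emitter loop: V_Th = I_B·R_Th + V_BE + (β+1)I_B·R_E, so I_B = (4.89 − 0.7) / (21.3 + 151×2.2) = 0.0119 mA.
I_C = β·I_B = 150×0.0119 = 1.78 mA, and I_E = (β+1)I_B = 1.79 mA.
V_CE = V_CC − I_C·R_C − I_E·R_E = 23 − 1.78×1.8 − 1.79×2.2 = 15.9 V.
V_CE = 15.9 V > 0.2 V confirms active-region operation.

I_C ≈ 1.8 mA, V_CE ≈ 16 V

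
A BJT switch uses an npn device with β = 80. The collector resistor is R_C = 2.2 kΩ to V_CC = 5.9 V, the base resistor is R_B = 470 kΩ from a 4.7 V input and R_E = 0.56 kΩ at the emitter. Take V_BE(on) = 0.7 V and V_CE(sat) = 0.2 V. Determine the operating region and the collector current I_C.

active; I_C ≈ 0.62 mA

Assume active. Base-emitter loop: I_B = (V_BB − V_BE)/(R_B + (β+1)R_E) = (4.7 − 0.7)/(470 + 81×0.56) = 0.00776 mA.
I_C = β·I_B = 80×0.00776 = 0.621 mA.
V_CE = V_CC − I_C·R_C − I_E·R_E = 5.9 − 0.621×2.2 − 0.629×0.56 = 4.18 V > V_CE(sat), so the active-region assumption holds.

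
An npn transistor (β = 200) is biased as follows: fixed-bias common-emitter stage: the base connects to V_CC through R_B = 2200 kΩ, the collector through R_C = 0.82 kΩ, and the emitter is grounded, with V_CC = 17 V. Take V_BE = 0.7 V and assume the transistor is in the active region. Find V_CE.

Base loop: V_CC = I_B·R_B + V_BE, so I_B = (17 − 0.7)/2200 kΩ = 0.00741 mA.
In the active region I_C = β·I_B = 200 × 0.00741 = 1.48 mA.
Collector loop: V_CE = V_CC − I_C·R_C = 17 − 1.48×0.82 = 15.8 V.
Since V_CE = 15.8 V > V_CE(sat) ≈ 0.2 V, the transistor is in the active region as assumed.

V_CE ≈ 16 V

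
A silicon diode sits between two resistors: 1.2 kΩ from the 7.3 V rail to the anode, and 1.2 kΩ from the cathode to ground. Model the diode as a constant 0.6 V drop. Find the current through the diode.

I ≈ 2.8 mA

The two resistors are in series with the diode, so KVL gives 7.3 = I·1.2 + 0.6 + I·1.2.
I = (7.3 − 0.6) / (1.2 + 1.2) kΩ = 6.7 / 2.4 = 2.79 mA.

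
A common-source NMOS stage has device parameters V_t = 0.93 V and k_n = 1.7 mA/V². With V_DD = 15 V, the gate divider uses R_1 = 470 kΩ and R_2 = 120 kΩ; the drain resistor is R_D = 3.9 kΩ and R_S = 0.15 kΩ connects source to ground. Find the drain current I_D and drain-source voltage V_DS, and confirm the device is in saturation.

V_G = V_DD·R_2/(R_1+R_2) = 15×120/590 = 3.05 V.
Assume saturation: I_D = (k_n/2)(V_GS − V_t)² with V_GS = V_G − I_D·R_S = 3.05 − 0.15·I_D.
Substituting gives 0.0191·I_D² − 1.54·I_D + 3.82 = 0, with roots I_D = 2.56 or 78 mA.
The root I_D = 78 mA gives V_GS = -8.65 V ≤ V_t, so take I_D = 2.56 mA.
Then V_GS = 2.67 V and V_DS = V_DD − I_D(R_D+R_S) = 15 − 2.56×4.05 = 4.62 V.
Saturation requires V_DS ≥ V_GS − V_t = 1.74 V; 4.62 ≥ 1.74 ✓.

I_D ≈ 2.6 mA, V_DS ≈ 4.6 V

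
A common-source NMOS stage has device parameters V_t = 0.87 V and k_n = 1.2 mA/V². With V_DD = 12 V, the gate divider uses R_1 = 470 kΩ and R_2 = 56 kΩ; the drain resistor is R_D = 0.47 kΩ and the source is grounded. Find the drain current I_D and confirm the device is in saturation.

I_D ≈ 0.1 mA

V_G = V_DD·R_2/(R_1+R_2) = 12×56/526 = 1.28 V. With the source grounded, V_GS = V_G = 1.28 V.
Assume saturation: I_D = (k_n/2)(V_GS − V_t)² = (1.2/2)×(1.28 − 0.87)² = 0.6×0.408² = 0.0997 mA.
V_DS = V_DD − I_D·R_D = 12 − 0.0997×0.47 = 12 V.
Saturation requires V_DS ≥ V_GS − V_t = 0.408 V; 12 ≥ 0.408 ✓.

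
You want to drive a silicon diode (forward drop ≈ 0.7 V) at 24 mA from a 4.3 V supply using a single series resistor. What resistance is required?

R ≈ 0.15 kΩ

The resistor drops V_S − V_D = 4.3 − 0.7 = 3.6 V at 24 mA.
R = 3.6 V / 24 mA = 0.15 kΩ.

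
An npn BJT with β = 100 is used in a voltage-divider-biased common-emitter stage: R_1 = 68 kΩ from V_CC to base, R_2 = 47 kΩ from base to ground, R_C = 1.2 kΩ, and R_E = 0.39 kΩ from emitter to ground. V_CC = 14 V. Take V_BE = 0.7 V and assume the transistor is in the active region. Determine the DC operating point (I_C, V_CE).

I_C ≈ 7.5 mA, V_CE ≈ 2.1 V

Thevenize the base divider: V_Th = V_CC·R_2/(R_1+R_2) = 14×47/115 = 5.72 V, R_Th = R_1‖R_2 = 27.8 kΩ.
Base-emitter loop: V_Th = I_B·R_Th + V_BE + (β+1)I_B·R_E, so I_B = (5.72 − 0.7) / (27.8 + 101×0.39) = 0.0747 mA.
I_C = β·I_B = 100×0.0747 = 7.47 mA, and I_E = (β+1)I_B = 7.55 mA.
V_CE = V_CC − I_C·R_C − I_E·R_E = 14 − 7.47×1.2 − 7.55×0.39 = 2.09 V.
V_CE = 2.09 V > 0.2 V confirms active-region operation.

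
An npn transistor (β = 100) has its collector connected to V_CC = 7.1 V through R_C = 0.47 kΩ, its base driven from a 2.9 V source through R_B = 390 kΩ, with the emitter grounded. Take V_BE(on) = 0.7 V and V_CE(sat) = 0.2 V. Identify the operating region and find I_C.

active; I_C ≈ 0.56 mA

Assume active. Base-emitter loop: I_B = (V_BB − V_BE)/R_B = (2.9 − 0.7)/390 = 0.00564 mA.
I_C = β·I_B = 100×0.00564 = 0.564 mA.
V_CE = V_CC − I_C·R_C = 7.1 − 0.564×0.47 = 6.83 V > V_CE(sat), so the active-region assumption holds.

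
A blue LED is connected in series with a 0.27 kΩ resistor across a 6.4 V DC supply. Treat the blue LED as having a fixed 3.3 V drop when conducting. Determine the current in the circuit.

KVL around the loop: 6.4 = V_D + I·R = 3.3 + I × 0.27 kΩ.
So I = (6.4 − 3.3) / 0.27 kΩ = 3.1 / 0.27 = 11.5 mA.

I ≈ 11 mA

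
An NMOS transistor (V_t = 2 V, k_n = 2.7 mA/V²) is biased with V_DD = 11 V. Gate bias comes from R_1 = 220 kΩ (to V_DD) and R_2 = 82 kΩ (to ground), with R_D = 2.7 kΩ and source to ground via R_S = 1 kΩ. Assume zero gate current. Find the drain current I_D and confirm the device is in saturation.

V_G = V_DD·R_2/(R_1+R_2) = 11×82/302 = 2.99 V.
Assume saturation: I_D = (k_n/2)(V_GS − V_t)² with V_GS = V_G − I_D·R_S = 2.99 − 1·I_D.
Substituting gives 1.35·I_D² − 3.66·I_D + 1.31 = 0, with roots I_D = 0.425 or 2.29 mA.
The root I_D = 2.29 mA gives V_GS = 0.698 V ≤ V_t, so take I_D = 0.425 mA.
Then V_GS = 2.56 V and V_DS = V_DD − I_D(R_D+R_S) = 11 − 0.425×3.7 = 9.43 V.
Saturation requires V_DS ≥ V_GS − V_t = 0.561 V; 9.43 ≥ 0.561 ✓.

I_D ≈ 0.43 mA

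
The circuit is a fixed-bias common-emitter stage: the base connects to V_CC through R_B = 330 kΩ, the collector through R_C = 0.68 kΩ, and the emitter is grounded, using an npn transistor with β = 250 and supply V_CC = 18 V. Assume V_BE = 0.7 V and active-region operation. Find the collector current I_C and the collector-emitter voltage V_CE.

I_C ≈ 13 mA, V_CE ≈ 9.1 V

Base loop: V_CC = I_B·R_B + V_BE, so I_B = (18 − 0.7)/330 kΩ = 0.0524 mA.
In the active region I_C = β·I_B = 250 × 0.0524 = 13.1 mA.
Collector loop: V_CE = V_CC − I_C·R_C = 18 − 13.1×0.68 = 9.09 V.
Since V_CE = 9.09 V > V_CE(sat) ≈ 0.2 V, the transistor is in the active region as assumed.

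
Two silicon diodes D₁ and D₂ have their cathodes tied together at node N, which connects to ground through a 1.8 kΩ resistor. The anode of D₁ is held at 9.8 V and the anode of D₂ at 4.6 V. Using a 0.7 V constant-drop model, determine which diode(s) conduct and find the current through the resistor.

Only D₁ conducts; I_R ≈ 5.1 mA

Assume both conduct. Then node N would need to be at both 9.8−0.7 = 9.1 V and 4.6−0.7 = 3.9 V, which is impossible.
Assume only D₁ conducts: V_N = 9.8 − 0.7 = 9.1 V, so I_R = 9.1/1.8 = 5.06 mA.
Check D₂: its anode-to-cathode voltage is 4.6 − 9.1 = -4.5 V < 0.7 V, so it is off. The assumption is consistent.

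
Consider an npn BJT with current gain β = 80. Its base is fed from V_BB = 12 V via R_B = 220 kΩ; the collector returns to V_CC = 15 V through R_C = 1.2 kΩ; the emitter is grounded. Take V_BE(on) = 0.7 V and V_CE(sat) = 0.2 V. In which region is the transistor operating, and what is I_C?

Assume active. Base-emitter loop: I_B = (V_BB − V_BE)/R_B = (12 − 0.7)/220 = 0.0514 mA.
I_C = β·I_B = 80×0.0514 = 4.11 mA.
V_CE = V_CC − I_C·R_C = 15 − 4.11×1.2 = 10.1 V > V_CE(sat), so the active-region assumption holds.

active; I_C ≈ 4.1 mA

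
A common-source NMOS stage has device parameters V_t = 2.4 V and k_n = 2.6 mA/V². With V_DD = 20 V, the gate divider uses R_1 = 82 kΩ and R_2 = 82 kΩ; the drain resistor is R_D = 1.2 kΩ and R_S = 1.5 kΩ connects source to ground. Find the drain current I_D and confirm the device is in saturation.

I_D ≈ 3.9 mA

V_G = V_DD·R_2/(R_1+R_2) = 20×82/164 = 10 V.
Assume saturation: I_D = (k_n/2)(V_GS − V_t)² with V_GS = V_G − I_D·R_S = 10 − 1.5·I_D.
Substituting gives 2.93·I_D² − 30.6·I_D + 75.1 = 0, with roots I_D = 3.91 or 6.56 mA.
The root I_D = 6.56 mA gives V_GS = 0.153 V ≤ V_t, so take I_D = 3.91 mA.
Then V_GS = 4.13 V and V_DS = V_DD − I_D(R_D+R_S) = 20 − 3.91×2.7 = 9.44 V.
Saturation requires V_DS ≥ V_GS − V_t = 1.73 V; 9.44 ≥ 1.73 ✓.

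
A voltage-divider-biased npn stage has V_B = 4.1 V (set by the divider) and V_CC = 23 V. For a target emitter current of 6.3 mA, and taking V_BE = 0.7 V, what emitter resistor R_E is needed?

R_E ≈ 0.54 kΩ

V_E = V_B − V_BE = 4.1 − 0.7 = 3.4 V.
R_E = V_E / I_E = 3.4 / 6.3 = 0.54 kΩ.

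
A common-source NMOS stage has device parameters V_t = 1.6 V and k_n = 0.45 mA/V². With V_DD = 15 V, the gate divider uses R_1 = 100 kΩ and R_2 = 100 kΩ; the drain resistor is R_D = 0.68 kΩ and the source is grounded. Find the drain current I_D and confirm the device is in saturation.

V_G = V_DD·R_2/(R_1+R_2) = 15×100/200 = 7.5 V. With the source grounded, V_GS = V_G = 7.5 V.
Assume saturation: I_D = (k_n/2)(V_GS − V_t)² = (0.45/2)×(7.5 − 1.6)² = 0.225×5.9² = 7.83 mA.
V_DS = V_DD − I_D·R_D = 15 − 7.83×0.68 = 9.67 V.
Saturation requires V_DS ≥ V_GS − V_t = 5.9 V; 9.67 ≥ 5.9 ✓.

I_D ≈ 7.8 mA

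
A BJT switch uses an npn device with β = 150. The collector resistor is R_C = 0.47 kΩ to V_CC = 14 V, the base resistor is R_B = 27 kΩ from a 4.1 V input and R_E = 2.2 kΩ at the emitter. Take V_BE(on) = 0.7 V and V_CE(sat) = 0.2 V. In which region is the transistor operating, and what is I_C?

Assume active. Base-emitter loop: I_B = (V_BB − V_BE)/(R_B + (β+1)R_E) = (4.1 − 0.7)/(27 + 151×2.2) = 0.00947 mA.
I_C = β·I_B = 150×0.00947 = 1.42 mA.
V_CE = V_CC − I_C·R_C − I_E·R_E = 14 − 1.42×0.47 − 1.43×2.2 = 10.2 V > V_CE(sat), so the active-region assumption holds.

active; I_C ≈ 1.4 mA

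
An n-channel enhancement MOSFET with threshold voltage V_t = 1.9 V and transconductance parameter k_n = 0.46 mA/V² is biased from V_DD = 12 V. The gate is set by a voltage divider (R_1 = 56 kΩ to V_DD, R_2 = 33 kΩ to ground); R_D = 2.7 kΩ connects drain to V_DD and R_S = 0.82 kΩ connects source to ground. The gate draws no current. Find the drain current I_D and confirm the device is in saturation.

I_D ≈ 0.81 mA

V_G = V_DD·R_2/(R_1+R_2) = 12×33/89 = 4.45 V.
Assume saturation: I_D = (k_n/2)(V_GS − V_t)² with V_GS = V_G − I_D·R_S = 4.45 − 0.82·I_D.
Substituting gives 0.155·I_D² − 1.96·I_D + 1.49 = 0, with roots I_D = 0.814 or 11.9 mA.
The root I_D = 11.9 mA gives V_GS = -5.28 V ≤ V_t, so take I_D = 0.814 mA.
Then V_GS = 3.78 V and V_DS = V_DD − I_D(R_D+R_S) = 12 − 0.814×3.52 = 9.13 V.
Saturation requires V_DS ≥ V_GS − V_t = 1.88 V; 9.13 ≥ 1.88 ✓.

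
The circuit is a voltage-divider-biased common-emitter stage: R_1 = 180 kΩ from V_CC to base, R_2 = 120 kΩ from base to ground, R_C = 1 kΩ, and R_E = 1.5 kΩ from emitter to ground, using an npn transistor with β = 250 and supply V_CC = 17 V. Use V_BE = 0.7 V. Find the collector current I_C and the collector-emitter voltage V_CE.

Thevenize the base divider: V_Th = V_CC·R_2/(R_1+R_2) = 17×120/300 = 6.8 V, R_Th = R_1‖R_2 = 72 kΩ.
Base-emitter loop: V_Th = I_B·R_Th + V_BE + (β+1)I_B·R_E, so I_B = (6.8 − 0.7) / (72 + 251×1.5) = 0.0136 mA.
I_C = β·I_B = 250×0.0136 = 3.4 mA, and I_E = (β+1)I_B = 3.41 mA.
V_CE = V_CC − I_C·R_C − I_E·R_E = 17 − 3.4×1 − 3.41×1.5 = 8.48 V.
V_CE = 8.48 V > 0.2 V confirms active-region operation.

I_C ≈ 3.4 mA, V_CE ≈ 8.5 V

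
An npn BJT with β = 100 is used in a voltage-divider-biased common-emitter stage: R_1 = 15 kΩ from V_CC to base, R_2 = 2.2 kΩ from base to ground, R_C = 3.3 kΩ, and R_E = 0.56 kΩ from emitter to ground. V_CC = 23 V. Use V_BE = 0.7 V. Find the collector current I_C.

I_C ≈ 3.8 mA

Thevenize the base divider: V_Th = V_CC·R_2/(R_1+R_2) = 23×2.2/17.2 = 2.94 V, R_Th = R_1‖R_2 = 1.92 kΩ.
Base-emitter loop: V_Th = I_B·R_Th + V_BE + (β+1)I_B·R_E, so I_B = (2.94 − 0.7) / (1.92 + 101×0.56) = 0.0383 mA.
I_C = β·I_B = 100×0.0383 = 3.83 mA, and I_E = (β+1)I_B = 3.87 mA.
V_CE = V_CC − I_C·R_C − I_E·R_E = 23 − 3.83×3.3 − 3.87×0.56 = 8.18 V.
V_CE = 8.18 V > 0.2 V confirms active-region operation.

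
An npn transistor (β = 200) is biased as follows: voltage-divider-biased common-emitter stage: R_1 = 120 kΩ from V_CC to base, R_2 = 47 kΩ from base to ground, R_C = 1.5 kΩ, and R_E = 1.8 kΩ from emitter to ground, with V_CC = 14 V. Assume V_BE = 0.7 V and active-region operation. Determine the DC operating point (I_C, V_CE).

Thevenize the base divider: V_Th = V_CC·R_2/(R_1+R_2) = 14×47/167 = 3.94 V, R_Th = R_1‖R_2 = 33.8 kΩ.
Base-emitter loop: V_Th = I_B·R_Th + V_BE + (β+1)I_B·R_E, so I_B = (3.94 − 0.7) / (33.8 + 201×1.8) = 0.00819 mA.
I_C = β·I_B = 200×0.00819 = 1.64 mA, and I_E = (β+1)I_B = 1.65 mA.
V_CE = V_CC − I_C·R_C − I_E·R_E = 14 − 1.64×1.5 − 1.65×1.8 = 8.58 V.
V_CE = 8.58 V > 0.2 V confirms active-region operation.

I_C ≈ 1.6 mA, V_CE ≈ 8.6 V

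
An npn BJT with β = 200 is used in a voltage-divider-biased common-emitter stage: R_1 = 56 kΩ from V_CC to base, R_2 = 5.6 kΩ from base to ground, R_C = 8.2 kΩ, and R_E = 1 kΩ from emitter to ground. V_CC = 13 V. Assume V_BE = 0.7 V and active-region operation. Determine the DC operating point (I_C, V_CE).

I_C ≈ 0.47 mA, V_CE ≈ 8.7 V

Thevenize the base divider: V_Th = V_CC·R_2/(R_1+R_2) = 13×5.6/61.6 = 1.18 V, R_Th = R_1‖R_2 = 5.09 kΩ.
Base-emitter loop: V_Th = I_B·R_Th + V_BE + (β+1)I_B·R_E, so I_B = (1.18 − 0.7) / (5.09 + 201×1) = 0.00234 mA.
I_C = β·I_B = 200×0.00234 = 0.468 mA, and I_E = (β+1)I_B = 0.47 mA.
V_CE = V_CC − I_C·R_C − I_E·R_E = 13 − 0.468×8.2 − 0.47×1 = 8.7 V.
V_CE = 8.7 V > 0.2 V confirms active-region operation.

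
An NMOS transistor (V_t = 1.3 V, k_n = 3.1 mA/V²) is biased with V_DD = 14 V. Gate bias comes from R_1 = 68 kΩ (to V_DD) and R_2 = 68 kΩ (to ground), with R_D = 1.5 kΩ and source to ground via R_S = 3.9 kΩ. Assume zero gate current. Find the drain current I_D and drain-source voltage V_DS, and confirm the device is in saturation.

V_G = V_DD·R_2/(R_1+R_2) = 14×68/136 = 7 V.
Assume saturation: I_D = (k_n/2)(V_GS − V_t)² with V_GS = V_G − I_D·R_S = 7 − 3.9·I_D.
Substituting gives 23.6·I_D² − 69.9·I_D + 50.4 = 0, with roots I_D = 1.23 or 1.73 mA.
The root I_D = 1.73 mA gives V_GS = 0.243 V ≤ V_t, so take I_D = 1.23 mA.
Then V_GS = 2.19 V and V_DS = V_DD − I_D(R_D+R_S) = 14 − 1.23×5.4 = 7.34 V.
Saturation requires V_DS ≥ V_GS − V_t = 0.892 V; 7.34 ≥ 0.892 ✓.

I_D ≈ 1.2 mA, V_DS ≈ 7.3 V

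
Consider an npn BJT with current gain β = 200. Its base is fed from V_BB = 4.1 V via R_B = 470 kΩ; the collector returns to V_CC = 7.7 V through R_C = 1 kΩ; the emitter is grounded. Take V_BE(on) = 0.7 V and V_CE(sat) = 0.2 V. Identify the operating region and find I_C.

active; I_C ≈ 1.4 mA

Assume active. Base-emitter loop: I_B = (V_BB − V_BE)/R_B = (4.1 − 0.7)/470 = 0.00723 mA.
I_C = β·I_B = 200×0.00723 = 1.45 mA.
V_CE = V_CC − I_C·R_C = 7.7 − 1.45×1 = 6.25 V > V_CE(sat), so the active-region assumption holds.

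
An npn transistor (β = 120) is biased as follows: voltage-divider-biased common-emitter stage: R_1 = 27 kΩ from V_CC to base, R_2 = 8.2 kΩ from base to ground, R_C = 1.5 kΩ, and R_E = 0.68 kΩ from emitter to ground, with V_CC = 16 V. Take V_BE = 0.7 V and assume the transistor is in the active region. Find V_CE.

V_CE ≈ 7 V

Thevenize the base divider: V_Th = V_CC·R_2/(R_1+R_2) = 16×8.2/35.2 = 3.73 V, R_Th = R_1‖R_2 = 6.29 kΩ.
Base-emitter loop: V_Th = I_B·R_Th + V_BE + (β+1)I_B·R_E, so I_B = (3.73 − 0.7) / (6.29 + 121×0.68) = 0.0342 mA.
I_C = β·I_B = 120×0.0342 = 4.1 mA, and I_E = (β+1)I_B = 4.14 mA.
V_CE = V_CC − I_C·R_C − I_E·R_E = 16 − 4.1×1.5 − 4.14×0.68 = 7.04 V.
V_CE = 7.04 V > 0.2 V confirms active-region operation.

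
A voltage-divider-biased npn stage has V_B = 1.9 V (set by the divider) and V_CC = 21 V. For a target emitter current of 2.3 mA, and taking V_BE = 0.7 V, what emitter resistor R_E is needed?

R_E ≈ 0.52 kΩ

V_E = V_B − V_BE = 1.9 − 0.7 = 1.2 V.
R_E = V_E / I_E = 1.2 / 2.3 = 0.522 kΩ.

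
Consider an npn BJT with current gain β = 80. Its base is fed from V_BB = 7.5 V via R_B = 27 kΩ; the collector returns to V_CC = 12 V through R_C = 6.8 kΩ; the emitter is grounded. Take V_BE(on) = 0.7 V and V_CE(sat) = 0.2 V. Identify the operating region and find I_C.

saturation; I_C ≈ 1.7 mA

Assume active: I_B = (7.5 − 0.7)/27 = 0.252 mA, giving I_C = β·I_B = 20.1 mA.
But then V_CE = 12 − 20.1×6.8 = -125 V < V_CE(sat) = 0.2 V — impossible in the active region.
So the transistor is saturated. With V_CE = 0.2 V, I_C = (V_CC − 0.2)/R_C = 11.8/6.8 = 1.74 mA.
Check: β·I_B = 20.1 mA > I_C = 1.74 mA, confirming saturation.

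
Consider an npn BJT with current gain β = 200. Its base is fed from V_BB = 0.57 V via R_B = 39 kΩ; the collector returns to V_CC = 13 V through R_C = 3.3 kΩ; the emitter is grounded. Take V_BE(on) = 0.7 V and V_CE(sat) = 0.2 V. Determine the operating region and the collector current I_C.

cutoff; I_C ≈ 0

V_BB = 0.57 V ≤ V_BE(on) = 0.7 V, so the base-emitter junction is not forward biased.
The transistor is in cutoff: I_B = I_C = 0.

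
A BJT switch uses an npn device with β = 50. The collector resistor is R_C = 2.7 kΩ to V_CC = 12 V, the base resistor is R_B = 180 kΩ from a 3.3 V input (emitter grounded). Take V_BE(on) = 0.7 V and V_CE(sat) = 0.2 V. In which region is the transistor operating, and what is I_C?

active; I_C ≈ 0.72 mA

Assume active. Base-emitter loop: I_B = (V_BB − V_BE)/R_B = (3.3 − 0.7)/180 = 0.0144 mA.
I_C = β·I_B = 50×0.0144 = 0.722 mA.
V_CE = V_CC − I_C·R_C = 12 − 0.722×2.7 = 10.1 V > V_CE(sat), so the active-region assumption holds.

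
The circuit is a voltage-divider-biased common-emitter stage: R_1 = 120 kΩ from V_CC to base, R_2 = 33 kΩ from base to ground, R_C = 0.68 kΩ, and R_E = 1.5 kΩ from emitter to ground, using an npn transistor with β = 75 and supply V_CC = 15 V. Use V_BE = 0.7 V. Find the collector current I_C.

I_C ≈ 1.4 mA

Thevenize the base divider: V_Th = V_CC·R_2/(R_1+R_2) = 15×33/153 = 3.24 V, R_Th = R_1‖R_2 = 25.9 kΩ.
Base-emitter loop: V_Th = I_B·R_Th + V_BE + (β+1)I_B·R_E, so I_B = (3.24 − 0.7) / (25.9 + 76×1.5) = 0.0181 mA.
I_C = β·I_B = 75×0.0181 = 1.36 mA, and I_E = (β+1)I_B = 1.38 mA.
V_CE = V_CC − I_C·R_C − I_E·R_E = 15 − 1.36×0.68 − 1.38×1.5 = 12 V.
V_CE = 12 V > 0.2 V confirms active-region operation.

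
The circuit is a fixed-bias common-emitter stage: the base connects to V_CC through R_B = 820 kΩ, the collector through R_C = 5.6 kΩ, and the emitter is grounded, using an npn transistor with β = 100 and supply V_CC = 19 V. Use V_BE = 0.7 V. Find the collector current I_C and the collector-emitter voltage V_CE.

I_C ≈ 2.2 mA, V_CE ≈ 6.5 V

Base loop: V_CC = I_B·R_B + V_BE, so I_B = (19 − 0.7)/820 kΩ = 0.0223 mA.
In the active region I_C = β·I_B = 100 × 0.0223 = 2.23 mA.
Collector loop: V_CE = V_CC − I_C·R_C = 19 − 2.23×5.6 = 6.5 V.
Since V_CE = 6.5 V > V_CE(sat) ≈ 0.2 V, the transistor is in the active region as assumed.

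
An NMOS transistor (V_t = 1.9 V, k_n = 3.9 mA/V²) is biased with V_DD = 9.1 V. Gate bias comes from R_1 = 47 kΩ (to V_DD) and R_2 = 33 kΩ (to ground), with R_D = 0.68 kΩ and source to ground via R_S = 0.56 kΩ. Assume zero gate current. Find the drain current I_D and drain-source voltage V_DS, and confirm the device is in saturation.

I_D ≈ 1.7 mA, V_DS ≈ 7 V

V_G = V_DD·R_2/(R_1+R_2) = 9.1×33/80 = 3.75 V.
Assume saturation: I_D = (k_n/2)(V_GS − V_t)² with V_GS = V_G − I_D·R_S = 3.75 − 0.56·I_D.
Substituting gives 0.612·I_D² − 5.05·I_D + 6.7 = 0, with roots I_D = 1.66 or 6.59 mA.
The root I_D = 6.59 mA gives V_GS = 0.0611 V ≤ V_t, so take I_D = 1.66 mA.
Then V_GS = 2.82 V and V_DS = V_DD − I_D(R_D+R_S) = 9.1 − 1.66×1.24 = 7.04 V.
Saturation requires V_DS ≥ V_GS − V_t = 0.923 V; 7.04 ≥ 0.923 ✓.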